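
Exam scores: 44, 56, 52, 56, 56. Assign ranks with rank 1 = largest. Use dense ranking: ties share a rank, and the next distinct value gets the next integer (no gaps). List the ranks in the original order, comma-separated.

3, 1, 2, 1, 1

Sorted (descending): 56, 56, 56, 52, 44
The 3 values of 56 share dense rank 1.
Remaining distinct values take the next consecutive integers.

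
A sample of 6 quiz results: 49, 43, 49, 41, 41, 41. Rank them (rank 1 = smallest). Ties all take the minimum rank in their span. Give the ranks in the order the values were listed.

5, 4, 5, 1, 1, 1

Sorted (ascending): 41, 41, 41, 43, 49, 49
The 3 values of 41 occupy positions 1–3 → each gets rank 1.
The 2 values of 49 occupy positions 5–6 → each gets rank 5.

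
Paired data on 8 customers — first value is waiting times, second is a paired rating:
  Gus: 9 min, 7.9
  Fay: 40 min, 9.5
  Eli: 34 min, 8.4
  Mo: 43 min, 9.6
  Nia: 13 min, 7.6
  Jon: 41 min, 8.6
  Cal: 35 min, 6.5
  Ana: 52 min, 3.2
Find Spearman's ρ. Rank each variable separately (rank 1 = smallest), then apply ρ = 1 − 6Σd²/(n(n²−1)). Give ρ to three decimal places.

0.143

Ranks of variable 1: 1, 5, 3, 7, 2, 6, 4, 8
Ranks of variable 2: 4, 7, 5, 8, 3, 6, 2, 1
d = r₁ − r₂: -3, -2, -2, -1, -1, 0, 2, 7
d²: 9, 4, 4, 1, 1, 0, 4, 49; Σd² = 72
ρ = 1 − 6·72/(8·63) = 1 − 432/504 = 0.143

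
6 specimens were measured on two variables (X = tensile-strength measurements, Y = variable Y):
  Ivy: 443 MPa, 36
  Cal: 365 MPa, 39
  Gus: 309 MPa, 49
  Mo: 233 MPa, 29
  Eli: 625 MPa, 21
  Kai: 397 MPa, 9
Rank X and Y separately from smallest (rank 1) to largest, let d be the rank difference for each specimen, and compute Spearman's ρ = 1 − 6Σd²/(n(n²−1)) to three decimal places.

Ranks of variable 1: 5, 3, 2, 1, 6, 4
Ranks of variable 2: 4, 5, 6, 3, 2, 1
d = r₁ − r₂: 1, -2, -4, -2, 4, 3
d²: 1, 4, 16, 4, 16, 9; Σd² = 50
ρ = 1 − 6·50/(6·35) = 1 − 300/210 = -0.429

-0.429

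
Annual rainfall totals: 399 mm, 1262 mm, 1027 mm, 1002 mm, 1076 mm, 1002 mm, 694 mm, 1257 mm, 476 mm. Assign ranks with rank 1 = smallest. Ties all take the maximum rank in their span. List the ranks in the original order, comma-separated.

Sorted (ascending): 399, 476, 694, 1002, 1002, 1027, 1076, 1257, 1262
The 2 values of 1002 occupy positions 4–5 → each gets rank 5.

1, 9, 6, 5, 7, 5, 3, 8, 2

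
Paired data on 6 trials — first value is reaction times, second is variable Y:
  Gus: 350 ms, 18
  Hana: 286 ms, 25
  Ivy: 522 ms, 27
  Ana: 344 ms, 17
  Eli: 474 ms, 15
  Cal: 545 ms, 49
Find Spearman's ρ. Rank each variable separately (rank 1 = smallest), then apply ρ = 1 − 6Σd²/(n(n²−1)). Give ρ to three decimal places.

0.486

Ranks of variable 1: 3, 1, 5, 2, 4, 6
Ranks of variable 2: 3, 4, 5, 2, 1, 6
d = r₁ − r₂: 0, -3, 0, 0, 3, 0
d²: 0, 9, 0, 0, 9, 0; Σd² = 18
ρ = 1 − 6·18/(6·35) = 1 − 108/210 = 0.486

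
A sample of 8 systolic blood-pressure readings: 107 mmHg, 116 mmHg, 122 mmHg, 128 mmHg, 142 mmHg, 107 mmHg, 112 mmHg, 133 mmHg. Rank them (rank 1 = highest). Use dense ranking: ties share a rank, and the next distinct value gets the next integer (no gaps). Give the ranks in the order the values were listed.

Sorted (descending): 142, 133, 128, 122, 116, 112, 107, 107
The 2 values of 107 share dense rank 7.
Remaining distinct values take the next consecutive integers.

7, 5, 4, 3, 1, 7, 6, 2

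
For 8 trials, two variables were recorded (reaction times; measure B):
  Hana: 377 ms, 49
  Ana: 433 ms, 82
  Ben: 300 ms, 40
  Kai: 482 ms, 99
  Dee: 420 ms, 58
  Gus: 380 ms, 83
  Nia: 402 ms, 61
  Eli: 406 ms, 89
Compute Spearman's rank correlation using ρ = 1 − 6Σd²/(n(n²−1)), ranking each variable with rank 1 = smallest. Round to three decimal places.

0.690

Ranks of variable 1: 2, 7, 1, 8, 6, 3, 4, 5
Ranks of variable 2: 2, 5, 1, 8, 3, 6, 4, 7
d = r₁ − r₂: 0, 2, 0, 0, 3, -3, 0, -2
d²: 0, 4, 0, 0, 9, 9, 0, 4; Σd² = 26
ρ = 1 − 6·26/(8·63) = 1 − 156/504 = 0.690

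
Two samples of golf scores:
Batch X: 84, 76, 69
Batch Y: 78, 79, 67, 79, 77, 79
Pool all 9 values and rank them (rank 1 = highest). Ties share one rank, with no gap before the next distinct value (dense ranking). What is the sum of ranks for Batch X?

Sorted (descending): 84, 79, 79, 79, 78, 77, 76, 69, 67
The 3 values of 79 share dense rank 2.
Remaining distinct values take the next consecutive integers.
Batch X values → pooled ranks: 84→1, 76→5, 69→6
Rank sum = 1 + 5 + 6 = 12

12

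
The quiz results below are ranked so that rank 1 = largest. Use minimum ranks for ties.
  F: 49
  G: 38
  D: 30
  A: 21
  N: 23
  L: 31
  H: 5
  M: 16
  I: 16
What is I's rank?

Sorted (descending): 49, 38, 31, 30, 23, 21, 16, 16, 5
The 2 values of 16 occupy positions 7–8 → each gets rank 7.
I has value 16 → rank 7.

7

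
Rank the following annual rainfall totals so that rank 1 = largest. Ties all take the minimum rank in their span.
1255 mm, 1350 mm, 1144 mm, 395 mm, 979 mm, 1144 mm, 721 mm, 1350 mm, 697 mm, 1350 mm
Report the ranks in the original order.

Sorted (descending): 1350, 1350, 1350, 1255, 1144, 1144, 979, 721, 697, 395
The 3 values of 1350 occupy positions 1–3 → each gets rank 1.
The 2 values of 1144 occupy positions 5–6 → each gets rank 5.

4, 1, 5, 10, 7, 5, 8, 1, 9, 1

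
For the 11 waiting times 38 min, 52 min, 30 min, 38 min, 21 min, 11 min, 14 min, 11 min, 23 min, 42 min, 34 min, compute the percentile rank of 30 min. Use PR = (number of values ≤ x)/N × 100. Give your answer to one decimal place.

N = 11.
Strictly below 30: 5. Equal to 30: 1.
PR = 6/11 × 100 = 54.5

54.5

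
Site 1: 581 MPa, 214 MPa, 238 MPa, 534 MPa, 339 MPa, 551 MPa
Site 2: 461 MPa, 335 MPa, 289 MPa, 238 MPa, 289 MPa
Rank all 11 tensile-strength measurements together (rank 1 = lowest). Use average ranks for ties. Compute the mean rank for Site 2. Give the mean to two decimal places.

5.10

Sorted (ascending): 214, 238, 238, 289, 289, 335, 339, 461, 534, 551, 581
The 2 values of 238 occupy positions 2–3 → average rank (2+3)/2 = 2.5.
The 2 values of 289 occupy positions 4–5 → average rank (4+5)/2 = 4.5.
Site 2 values → pooled ranks: 461→8, 335→6, 289→4.5, 238→2.5, 289→4.5
Mean rank = (8 + 6 + 4.5 + 2.5 + 4.5) / 5 = 5.10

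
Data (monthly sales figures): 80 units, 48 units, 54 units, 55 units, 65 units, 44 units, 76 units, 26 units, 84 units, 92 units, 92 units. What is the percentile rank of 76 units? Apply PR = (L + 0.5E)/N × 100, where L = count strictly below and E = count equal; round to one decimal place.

N = 11.
Strictly below 76: 6. Equal to 76: 1.
PR = (6 + 0.5·1)/11 × 100 = 59.1

59.1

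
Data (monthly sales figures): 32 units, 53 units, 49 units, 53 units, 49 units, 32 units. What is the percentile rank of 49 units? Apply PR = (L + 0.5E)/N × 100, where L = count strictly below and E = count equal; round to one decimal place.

50.0

N = 6.
Strictly below 49: 2. Equal to 49: 2.
PR = (2 + 0.5·2)/6 × 100 = 50.0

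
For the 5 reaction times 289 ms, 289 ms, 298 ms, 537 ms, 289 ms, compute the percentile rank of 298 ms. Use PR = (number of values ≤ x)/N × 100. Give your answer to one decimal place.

N = 5.
Strictly below 298: 3. Equal to 298: 1.
PR = 4/5 × 100 = 80.0

80.0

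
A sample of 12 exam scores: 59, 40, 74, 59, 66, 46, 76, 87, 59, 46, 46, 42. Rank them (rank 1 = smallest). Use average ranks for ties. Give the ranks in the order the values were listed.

7, 1, 10, 7, 9, 4, 11, 12, 7, 4, 4, 2

Sorted (ascending): 40, 42, 46, 46, 46, 59, 59, 59, 66, 74, 76, 87
The 3 values of 46 occupy positions 3–5 → average rank 4.
The 3 values of 59 occupy positions 6–8 → average rank 7.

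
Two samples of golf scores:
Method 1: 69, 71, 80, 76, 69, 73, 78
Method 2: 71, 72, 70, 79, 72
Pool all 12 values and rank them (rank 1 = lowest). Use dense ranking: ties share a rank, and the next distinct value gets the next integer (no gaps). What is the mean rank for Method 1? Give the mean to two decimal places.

4.57

Sorted (ascending): 69, 69, 70, 71, 71, 72, 72, 73, 76, 78, 79, 80
The 2 values of 69 share dense rank 1.
The 2 values of 71 share dense rank 3.
The 2 values of 72 share dense rank 4.
Remaining distinct values take the next consecutive integers.
Method 1 values → pooled ranks: 69→1, 71→3, 80→9, 76→6, 69→1, 73→5, 78→7
Mean rank = (1 + 3 + 9 + 6 + 1 + 5 + 7) / 7 = 4.57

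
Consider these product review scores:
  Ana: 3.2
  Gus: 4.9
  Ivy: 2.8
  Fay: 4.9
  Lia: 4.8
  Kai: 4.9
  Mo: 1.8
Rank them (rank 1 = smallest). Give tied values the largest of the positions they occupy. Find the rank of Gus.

7

Sorted (ascending): 1.8, 2.8, 3.2, 4.8, 4.9, 4.9, 4.9
The 3 values of 4.9 occupy positions 5–7 → each gets rank 7.
Gus has value 4.9 → rank 7.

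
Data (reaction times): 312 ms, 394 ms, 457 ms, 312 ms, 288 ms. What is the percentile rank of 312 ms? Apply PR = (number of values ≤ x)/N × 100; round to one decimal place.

N = 5.
Strictly below 312: 1. Equal to 312: 2.
PR = 3/5 × 100 = 60.0

60.0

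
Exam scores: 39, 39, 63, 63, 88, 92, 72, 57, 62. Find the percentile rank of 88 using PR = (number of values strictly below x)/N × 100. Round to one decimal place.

N = 9.
Strictly below 88: 7. Equal to 88: 1.
PR = 7/9 × 100 = 77.8

77.8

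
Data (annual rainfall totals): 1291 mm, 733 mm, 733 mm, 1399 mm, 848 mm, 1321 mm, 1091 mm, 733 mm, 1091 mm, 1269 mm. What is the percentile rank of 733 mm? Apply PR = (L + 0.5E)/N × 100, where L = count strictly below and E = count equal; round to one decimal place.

15.0

N = 10.
Strictly below 733: 0. Equal to 733: 3.
PR = (0 + 0.5·3)/10 × 100 = 15.0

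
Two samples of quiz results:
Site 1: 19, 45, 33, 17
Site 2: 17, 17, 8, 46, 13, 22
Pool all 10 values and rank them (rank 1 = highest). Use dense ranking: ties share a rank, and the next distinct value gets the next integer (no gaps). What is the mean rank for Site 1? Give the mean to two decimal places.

Sorted (descending): 46, 45, 33, 22, 19, 17, 17, 17, 13, 8
The 3 values of 17 share dense rank 6.
Remaining distinct values take the next consecutive integers.
Site 1 values → pooled ranks: 19→5, 45→2, 33→3, 17→6
Mean rank = (5 + 2 + 3 + 6) / 4 = 4.00

4.00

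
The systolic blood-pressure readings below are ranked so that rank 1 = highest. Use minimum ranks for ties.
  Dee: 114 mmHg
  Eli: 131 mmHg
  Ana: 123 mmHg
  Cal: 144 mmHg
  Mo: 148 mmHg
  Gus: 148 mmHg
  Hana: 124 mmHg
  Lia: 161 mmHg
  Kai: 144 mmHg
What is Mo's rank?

Sorted (descending): 161, 148, 148, 144, 144, 131, 124, 123, 114
The 2 values of 148 occupy positions 2–3 → each gets rank 2.
The 2 values of 144 occupy positions 4–5 → each gets rank 4.
Mo has value 148 mmHg → rank 2.

2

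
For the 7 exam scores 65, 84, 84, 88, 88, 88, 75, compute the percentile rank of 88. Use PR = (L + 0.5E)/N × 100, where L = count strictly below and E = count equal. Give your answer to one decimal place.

N = 7.
Strictly below 88: 4. Equal to 88: 3.
PR = (4 + 0.5·3)/7 × 100 = 78.6

78.6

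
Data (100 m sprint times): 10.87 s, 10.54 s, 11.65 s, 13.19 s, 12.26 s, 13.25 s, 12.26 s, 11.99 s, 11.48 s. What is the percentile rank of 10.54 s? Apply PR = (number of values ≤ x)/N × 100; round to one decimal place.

11.1

N = 9.
Strictly below 10.54: 0. Equal to 10.54: 1.
PR = 1/9 × 100 = 11.1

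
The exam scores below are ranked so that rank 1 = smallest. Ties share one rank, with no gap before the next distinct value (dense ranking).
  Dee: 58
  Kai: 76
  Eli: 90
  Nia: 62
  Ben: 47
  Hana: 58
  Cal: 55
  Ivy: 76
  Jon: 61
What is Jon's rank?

Sorted (ascending): 47, 55, 58, 58, 61, 62, 76, 76, 90
The 2 values of 58 share dense rank 3.
The 2 values of 76 share dense rank 6.
Remaining distinct values take the next consecutive integers.
Jon has value 61 → rank 4.

4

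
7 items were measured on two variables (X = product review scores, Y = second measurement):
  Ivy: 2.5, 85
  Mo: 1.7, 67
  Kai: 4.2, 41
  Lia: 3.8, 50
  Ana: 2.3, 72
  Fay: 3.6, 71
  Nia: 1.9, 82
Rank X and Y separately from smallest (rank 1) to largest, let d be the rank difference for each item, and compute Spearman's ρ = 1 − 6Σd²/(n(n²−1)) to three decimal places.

-0.536

Ranks of variable 1: 4, 1, 7, 6, 3, 5, 2
Ranks of variable 2: 7, 3, 1, 2, 5, 4, 6
d = r₁ − r₂: -3, -2, 6, 4, -2, 1, -4
d²: 9, 4, 36, 16, 4, 1, 16; Σd² = 86
ρ = 1 − 6·86/(7·48) = 1 − 516/336 = -0.536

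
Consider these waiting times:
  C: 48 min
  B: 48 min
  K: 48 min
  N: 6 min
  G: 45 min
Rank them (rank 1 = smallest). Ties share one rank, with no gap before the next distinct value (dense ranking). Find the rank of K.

3

Sorted (ascending): 6, 45, 48, 48, 48
The 3 values of 48 share dense rank 3.
Remaining distinct values take the next consecutive integers.
K has value 48 min → rank 3.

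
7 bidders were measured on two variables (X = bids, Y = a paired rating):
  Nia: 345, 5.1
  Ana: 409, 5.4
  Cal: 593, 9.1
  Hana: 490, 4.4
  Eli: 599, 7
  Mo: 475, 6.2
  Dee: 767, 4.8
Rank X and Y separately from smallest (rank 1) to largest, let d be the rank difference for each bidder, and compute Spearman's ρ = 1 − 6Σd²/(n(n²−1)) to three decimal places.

0.107

Ranks of variable 1: 1, 2, 5, 4, 6, 3, 7
Ranks of variable 2: 3, 4, 7, 1, 6, 5, 2
d = r₁ − r₂: -2, -2, -2, 3, 0, -2, 5
d²: 4, 4, 4, 9, 0, 4, 25; Σd² = 50
ρ = 1 − 6·50/(7·48) = 1 − 300/336 = 0.107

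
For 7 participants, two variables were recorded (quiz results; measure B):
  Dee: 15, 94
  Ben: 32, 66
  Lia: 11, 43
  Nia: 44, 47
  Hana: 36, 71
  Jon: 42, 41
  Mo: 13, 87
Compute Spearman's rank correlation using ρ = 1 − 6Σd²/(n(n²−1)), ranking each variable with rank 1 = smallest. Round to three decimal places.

-0.321

Ranks of variable 1: 3, 4, 1, 7, 5, 6, 2
Ranks of variable 2: 7, 4, 2, 3, 5, 1, 6
d = r₁ − r₂: -4, 0, -1, 4, 0, 5, -4
d²: 16, 0, 1, 16, 0, 25, 16; Σd² = 74
ρ = 1 − 6·74/(7·48) = 1 − 444/336 = -0.321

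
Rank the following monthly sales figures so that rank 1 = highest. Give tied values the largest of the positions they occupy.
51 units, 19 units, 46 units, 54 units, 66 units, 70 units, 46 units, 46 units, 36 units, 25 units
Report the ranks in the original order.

Sorted (descending): 70, 66, 54, 51, 46, 46, 46, 36, 25, 19
The 3 values of 46 occupy positions 5–7 → each gets rank 7.

4, 10, 7, 3, 2, 1, 7, 7, 8, 9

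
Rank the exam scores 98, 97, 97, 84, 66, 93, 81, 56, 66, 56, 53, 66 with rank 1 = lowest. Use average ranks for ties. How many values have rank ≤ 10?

Sorted (ascending): 53, 56, 56, 66, 66, 66, 81, 84, 93, 97, 97, 98
The 2 values of 56 occupy positions 2–3 → average rank (2+3)/2 = 2.5.
The 3 values of 66 occupy positions 4–6 → average rank 5.
The 2 values of 97 occupy positions 10–11 → average rank (10+11)/2 = 10.5.
Ranks ≤ 10: {1, 2.5, 2.5, 5, 5, 5, 7, 8, 9} → 9 values.

9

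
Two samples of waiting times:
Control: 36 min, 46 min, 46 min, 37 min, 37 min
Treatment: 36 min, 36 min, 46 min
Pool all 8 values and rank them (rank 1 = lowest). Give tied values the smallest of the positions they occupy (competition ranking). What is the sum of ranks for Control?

21

Sorted (ascending): 36, 36, 36, 37, 37, 46, 46, 46
The 3 values of 36 occupy positions 1–3 → each gets rank 1.
The 2 values of 37 occupy positions 4–5 → each gets rank 4.
The 3 values of 46 occupy positions 6–8 → each gets rank 6.
Control values → pooled ranks: 36→1, 46→6, 46→6, 37→4, 37→4
Rank sum = 1 + 6 + 6 + 4 + 4 = 21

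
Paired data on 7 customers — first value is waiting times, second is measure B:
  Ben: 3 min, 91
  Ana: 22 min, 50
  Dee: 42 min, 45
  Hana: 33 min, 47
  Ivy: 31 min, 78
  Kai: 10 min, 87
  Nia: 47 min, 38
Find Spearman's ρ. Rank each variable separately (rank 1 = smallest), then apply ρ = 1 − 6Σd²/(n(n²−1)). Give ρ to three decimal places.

Ranks of variable 1: 1, 3, 6, 5, 4, 2, 7
Ranks of variable 2: 7, 4, 2, 3, 5, 6, 1
d = r₁ − r₂: -6, -1, 4, 2, -1, -4, 6
d²: 36, 1, 16, 4, 1, 16, 36; Σd² = 110
ρ = 1 − 6·110/(7·48) = 1 − 660/336 = -0.964

-0.964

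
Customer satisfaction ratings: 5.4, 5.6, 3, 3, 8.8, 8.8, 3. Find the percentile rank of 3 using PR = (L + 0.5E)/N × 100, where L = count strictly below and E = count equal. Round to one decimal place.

N = 7.
Strictly below 3: 0. Equal to 3: 3.
PR = (0 + 0.5·3)/7 × 100 = 21.4

21.4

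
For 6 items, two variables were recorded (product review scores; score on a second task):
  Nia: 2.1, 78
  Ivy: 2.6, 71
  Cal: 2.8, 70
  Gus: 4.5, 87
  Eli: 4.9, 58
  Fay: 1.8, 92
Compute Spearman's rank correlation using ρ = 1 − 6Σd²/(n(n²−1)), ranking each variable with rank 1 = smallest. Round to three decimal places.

-0.657

Ranks of variable 1: 2, 3, 4, 5, 6, 1
Ranks of variable 2: 4, 3, 2, 5, 1, 6
d = r₁ − r₂: -2, 0, 2, 0, 5, -5
d²: 4, 0, 4, 0, 25, 25; Σd² = 58
ρ = 1 − 6·58/(6·35) = 1 − 348/210 = -0.657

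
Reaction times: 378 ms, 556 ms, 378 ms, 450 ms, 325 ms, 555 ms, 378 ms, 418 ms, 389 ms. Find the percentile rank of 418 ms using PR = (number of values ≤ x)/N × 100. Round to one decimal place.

N = 9.
Strictly below 418: 5. Equal to 418: 1.
PR = 6/9 × 100 = 66.7

66.7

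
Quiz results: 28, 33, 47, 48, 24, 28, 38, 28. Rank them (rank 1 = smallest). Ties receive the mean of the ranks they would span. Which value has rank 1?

24

Sorted (ascending): 24, 28, 28, 28, 33, 38, 47, 48
The 3 values of 28 occupy positions 2–4 → average rank 3.
Rank 1 → value 24.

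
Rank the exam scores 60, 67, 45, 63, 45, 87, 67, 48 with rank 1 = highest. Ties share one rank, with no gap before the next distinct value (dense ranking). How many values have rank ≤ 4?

Sorted (descending): 87, 67, 67, 63, 60, 48, 45, 45
The 2 values of 67 share dense rank 2.
The 2 values of 45 share dense rank 6.
Remaining distinct values take the next consecutive integers.
Ranks ≤ 4: {1, 2, 2, 3, 4} → 5 values.

5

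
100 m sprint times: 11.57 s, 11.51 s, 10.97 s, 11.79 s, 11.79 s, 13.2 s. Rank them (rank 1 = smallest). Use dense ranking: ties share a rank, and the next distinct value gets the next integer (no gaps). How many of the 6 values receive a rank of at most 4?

Sorted (ascending): 10.97, 11.51, 11.57, 11.79, 11.79, 13.2
The 2 values of 11.79 share dense rank 4.
Remaining distinct values take the next consecutive integers.
Ranks ≤ 4: {1, 2, 3, 4, 4} → 5 values.

5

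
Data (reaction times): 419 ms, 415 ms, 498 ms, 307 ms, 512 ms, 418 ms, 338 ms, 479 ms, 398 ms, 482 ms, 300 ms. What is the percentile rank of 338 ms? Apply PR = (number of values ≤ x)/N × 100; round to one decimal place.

N = 11.
Strictly below 338: 2. Equal to 338: 1.
PR = 3/11 × 100 = 27.3

27.3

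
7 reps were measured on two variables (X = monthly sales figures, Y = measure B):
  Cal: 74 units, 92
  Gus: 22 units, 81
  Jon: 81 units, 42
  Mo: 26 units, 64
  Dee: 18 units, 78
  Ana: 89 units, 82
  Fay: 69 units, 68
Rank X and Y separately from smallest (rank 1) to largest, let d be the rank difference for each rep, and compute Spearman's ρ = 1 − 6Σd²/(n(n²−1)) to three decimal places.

0.107

Ranks of variable 1: 5, 2, 6, 3, 1, 7, 4
Ranks of variable 2: 7, 5, 1, 2, 4, 6, 3
d = r₁ − r₂: -2, -3, 5, 1, -3, 1, 1
d²: 4, 9, 25, 1, 9, 1, 1; Σd² = 50
ρ = 1 − 6·50/(7·48) = 1 − 300/336 = 0.107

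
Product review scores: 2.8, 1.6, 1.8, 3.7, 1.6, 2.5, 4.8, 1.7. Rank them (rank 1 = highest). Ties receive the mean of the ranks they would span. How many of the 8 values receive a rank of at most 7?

6

Sorted (descending): 4.8, 3.7, 2.8, 2.5, 1.8, 1.7, 1.6, 1.6
The 2 values of 1.6 occupy positions 7–8 → average rank (7+8)/2 = 7.5.
Ranks ≤ 7: {1, 2, 3, 4, 5, 6} → 6 values.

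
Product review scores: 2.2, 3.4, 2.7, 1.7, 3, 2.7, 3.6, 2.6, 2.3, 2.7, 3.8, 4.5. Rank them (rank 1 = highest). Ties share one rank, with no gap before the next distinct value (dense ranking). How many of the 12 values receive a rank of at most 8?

10

Sorted (descending): 4.5, 3.8, 3.6, 3.4, 3, 2.7, 2.7, 2.7, 2.6, 2.3, 2.2, 1.7
The 3 values of 2.7 share dense rank 6.
Remaining distinct values take the next consecutive integers.
Ranks ≤ 8: {1, 2, 3, 4, 5, 6, 6, 6, 7, 8} → 10 values.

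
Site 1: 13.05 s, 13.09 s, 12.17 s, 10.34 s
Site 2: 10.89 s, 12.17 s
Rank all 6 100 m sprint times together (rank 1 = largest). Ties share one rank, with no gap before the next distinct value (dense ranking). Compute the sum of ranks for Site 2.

Sorted (descending): 13.09, 13.05, 12.17, 12.17, 10.89, 10.34
The 2 values of 12.17 share dense rank 3.
Remaining distinct values take the next consecutive integers.
Site 2 values → pooled ranks: 10.89→4, 12.17→3
Rank sum = 4 + 3 = 7

7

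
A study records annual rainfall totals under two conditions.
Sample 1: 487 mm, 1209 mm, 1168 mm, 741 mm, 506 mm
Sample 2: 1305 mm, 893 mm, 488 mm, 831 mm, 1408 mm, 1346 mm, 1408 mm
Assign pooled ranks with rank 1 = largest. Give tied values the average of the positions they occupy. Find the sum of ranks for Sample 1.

Sorted (descending): 1408, 1408, 1346, 1305, 1209, 1168, 893, 831, 741, 506, 488, 487
The 2 values of 1408 occupy positions 1–2 → average rank (1+2)/2 = 1.5.
Sample 1 values → pooled ranks: 487→12, 1209→5, 1168→6, 741→9, 506→10
Rank sum = 12 + 5 + 6 + 9 + 10 = 42

42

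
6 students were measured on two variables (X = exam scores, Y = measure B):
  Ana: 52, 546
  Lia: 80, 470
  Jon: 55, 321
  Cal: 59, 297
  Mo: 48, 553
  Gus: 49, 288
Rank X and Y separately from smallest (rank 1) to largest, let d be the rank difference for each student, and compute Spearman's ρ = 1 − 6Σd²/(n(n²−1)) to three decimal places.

-0.257

Ranks of variable 1: 3, 6, 4, 5, 1, 2
Ranks of variable 2: 5, 4, 3, 2, 6, 1
d = r₁ − r₂: -2, 2, 1, 3, -5, 1
d²: 4, 4, 1, 9, 25, 1; Σd² = 44
ρ = 1 − 6·44/(6·35) = 1 − 264/210 = -0.257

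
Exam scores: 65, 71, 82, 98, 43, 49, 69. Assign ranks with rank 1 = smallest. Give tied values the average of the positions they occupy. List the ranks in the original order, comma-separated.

3, 5, 6, 7, 1, 2, 4

Sorted (ascending): 43, 49, 65, 69, 71, 82, 98
No ties — each value takes its position as its rank.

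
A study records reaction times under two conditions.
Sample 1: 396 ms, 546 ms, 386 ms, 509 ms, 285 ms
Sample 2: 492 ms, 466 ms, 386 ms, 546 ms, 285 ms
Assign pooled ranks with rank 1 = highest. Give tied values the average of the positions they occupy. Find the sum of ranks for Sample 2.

27.5

Sorted (descending): 546, 546, 509, 492, 466, 396, 386, 386, 285, 285
The 2 values of 546 occupy positions 1–2 → average rank (1+2)/2 = 1.5.
The 2 values of 386 occupy positions 7–8 → average rank (7+8)/2 = 7.5.
The 2 values of 285 occupy positions 9–10 → average rank (9+10)/2 = 9.5.
Sample 2 values → pooled ranks: 492→4, 466→5, 386→7.5, 546→1.5, 285→9.5
Rank sum = 4 + 5 + 7.5 + 1.5 + 9.5 = 27.5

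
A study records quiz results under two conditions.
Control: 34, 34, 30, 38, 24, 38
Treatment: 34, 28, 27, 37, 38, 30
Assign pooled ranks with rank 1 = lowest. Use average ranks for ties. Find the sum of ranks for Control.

41.5

Sorted (ascending): 24, 27, 28, 30, 30, 34, 34, 34, 37, 38, 38, 38
The 2 values of 30 occupy positions 4–5 → average rank (4+5)/2 = 4.5.
The 3 values of 34 occupy positions 6–8 → average rank 7.
The 3 values of 38 occupy positions 10–12 → average rank 11.
Control values → pooled ranks: 34→7, 34→7, 30→4.5, 38→11, 24→1, 38→11
Rank sum = 7 + 7 + 4.5 + 11 + 1 + 11 = 41.5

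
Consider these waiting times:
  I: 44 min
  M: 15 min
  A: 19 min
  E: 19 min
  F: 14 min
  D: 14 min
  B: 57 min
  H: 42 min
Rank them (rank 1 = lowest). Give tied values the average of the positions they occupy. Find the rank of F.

Sorted (ascending): 14, 14, 15, 19, 19, 42, 44, 57
The 2 values of 14 occupy positions 1–2 → average rank (1+2)/2 = 1.5.
The 2 values of 19 occupy positions 4–5 → average rank (4+5)/2 = 4.5.
F has value 14 min → rank 1.5.

1.5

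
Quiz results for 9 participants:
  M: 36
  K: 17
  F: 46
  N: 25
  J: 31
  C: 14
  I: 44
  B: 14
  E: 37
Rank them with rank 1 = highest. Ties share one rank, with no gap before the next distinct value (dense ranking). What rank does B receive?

8

Sorted (descending): 46, 44, 37, 36, 31, 25, 17, 14, 14
The 2 values of 14 share dense rank 8.
Remaining distinct values take the next consecutive integers.
B has value 14 → rank 8.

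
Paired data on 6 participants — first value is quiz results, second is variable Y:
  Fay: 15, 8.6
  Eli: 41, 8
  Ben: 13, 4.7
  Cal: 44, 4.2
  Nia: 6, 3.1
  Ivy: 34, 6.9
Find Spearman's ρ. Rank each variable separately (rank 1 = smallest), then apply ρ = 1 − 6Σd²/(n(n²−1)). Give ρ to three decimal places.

0.257

Ranks of variable 1: 3, 5, 2, 6, 1, 4
Ranks of variable 2: 6, 5, 3, 2, 1, 4
d = r₁ − r₂: -3, 0, -1, 4, 0, 0
d²: 9, 0, 1, 16, 0, 0; Σd² = 26
ρ = 1 − 6·26/(6·35) = 1 − 156/210 = 0.257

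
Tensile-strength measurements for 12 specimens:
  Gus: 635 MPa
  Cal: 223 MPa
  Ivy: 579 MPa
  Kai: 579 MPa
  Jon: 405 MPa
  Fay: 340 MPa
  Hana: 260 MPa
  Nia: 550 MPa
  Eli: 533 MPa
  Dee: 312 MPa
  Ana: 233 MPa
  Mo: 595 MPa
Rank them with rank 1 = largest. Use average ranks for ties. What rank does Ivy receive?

Sorted (descending): 635, 595, 579, 579, 550, 533, 405, 340, 312, 260, 233, 223
The 2 values of 579 occupy positions 3–4 → average rank (3+4)/2 = 3.5.
Ivy has value 579 MPa → rank 3.5.

3.5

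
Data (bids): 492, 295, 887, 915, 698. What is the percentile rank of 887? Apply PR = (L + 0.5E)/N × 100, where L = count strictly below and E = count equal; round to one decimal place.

N = 5.
Strictly below 887: 3. Equal to 887: 1.
PR = (3 + 0.5·1)/5 × 100 = 70.0

70.0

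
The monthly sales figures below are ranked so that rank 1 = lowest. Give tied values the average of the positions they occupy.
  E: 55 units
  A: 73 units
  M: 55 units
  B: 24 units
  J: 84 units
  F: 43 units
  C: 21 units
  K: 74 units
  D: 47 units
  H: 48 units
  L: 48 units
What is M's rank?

7.5

Sorted (ascending): 21, 24, 43, 47, 48, 48, 55, 55, 73, 74, 84
The 2 values of 48 occupy positions 5–6 → average rank (5+6)/2 = 5.5.
The 2 values of 55 occupy positions 7–8 → average rank (7+8)/2 = 7.5.
M has value 55 units → rank 7.5.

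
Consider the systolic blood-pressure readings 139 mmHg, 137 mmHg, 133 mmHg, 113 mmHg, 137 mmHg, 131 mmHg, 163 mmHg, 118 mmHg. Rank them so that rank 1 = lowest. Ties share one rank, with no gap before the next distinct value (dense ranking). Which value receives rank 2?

118

Sorted (ascending): 113, 118, 131, 133, 137, 137, 139, 163
The 2 values of 137 share dense rank 5.
Remaining distinct values take the next consecutive integers.
Rank 2 → value 118.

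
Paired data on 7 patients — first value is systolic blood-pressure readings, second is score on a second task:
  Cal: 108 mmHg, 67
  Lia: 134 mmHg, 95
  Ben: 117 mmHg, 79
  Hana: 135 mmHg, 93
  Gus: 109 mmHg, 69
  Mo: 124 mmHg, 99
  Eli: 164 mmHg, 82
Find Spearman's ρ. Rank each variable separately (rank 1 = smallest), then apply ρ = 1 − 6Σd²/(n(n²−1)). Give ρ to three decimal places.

Ranks of variable 1: 1, 5, 3, 6, 2, 4, 7
Ranks of variable 2: 1, 6, 3, 5, 2, 7, 4
d = r₁ − r₂: 0, -1, 0, 1, 0, -3, 3
d²: 0, 1, 0, 1, 0, 9, 9; Σd² = 20
ρ = 1 − 6·20/(7·48) = 1 − 120/336 = 0.643

0.643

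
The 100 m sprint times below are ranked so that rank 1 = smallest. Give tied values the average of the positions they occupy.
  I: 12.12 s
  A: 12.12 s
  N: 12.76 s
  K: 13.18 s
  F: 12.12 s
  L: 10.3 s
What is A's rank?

Sorted (ascending): 10.3, 12.12, 12.12, 12.12, 12.76, 13.18
The 3 values of 12.12 occupy positions 2–4 → average rank 3.
A has value 12.12 s → rank 3.

3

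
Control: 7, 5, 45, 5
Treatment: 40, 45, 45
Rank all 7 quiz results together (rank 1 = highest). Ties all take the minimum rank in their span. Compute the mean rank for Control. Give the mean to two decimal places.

4.50

Sorted (descending): 45, 45, 45, 40, 7, 5, 5
The 3 values of 45 occupy positions 1–3 → each gets rank 1.
The 2 values of 5 occupy positions 6–7 → each gets rank 6.
Control values → pooled ranks: 7→5, 5→6, 45→1, 5→6
Mean rank = (5 + 6 + 1 + 6) / 4 = 4.50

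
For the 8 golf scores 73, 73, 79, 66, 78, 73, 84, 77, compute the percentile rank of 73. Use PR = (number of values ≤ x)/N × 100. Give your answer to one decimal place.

50.0

N = 8.
Strictly below 73: 1. Equal to 73: 3.
PR = 4/8 × 100 = 50.0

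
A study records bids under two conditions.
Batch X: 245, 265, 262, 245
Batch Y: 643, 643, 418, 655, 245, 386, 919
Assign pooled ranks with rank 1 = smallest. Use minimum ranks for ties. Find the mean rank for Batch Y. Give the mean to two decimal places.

Sorted (ascending): 245, 245, 245, 262, 265, 386, 418, 643, 643, 655, 919
The 3 values of 245 occupy positions 1–3 → each gets rank 1.
The 2 values of 643 occupy positions 8–9 → each gets rank 8.
Batch Y values → pooled ranks: 643→8, 643→8, 418→7, 655→10, 245→1, 386→6, 919→11
Mean rank = (8 + 8 + 7 + 10 + 1 + 6 + 11) / 7 = 7.29

7.29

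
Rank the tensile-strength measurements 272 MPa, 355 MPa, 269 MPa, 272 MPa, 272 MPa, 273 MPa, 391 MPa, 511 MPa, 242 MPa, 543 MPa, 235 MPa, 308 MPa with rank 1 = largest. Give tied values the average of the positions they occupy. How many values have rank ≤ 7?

Sorted (descending): 543, 511, 391, 355, 308, 273, 272, 272, 272, 269, 242, 235
The 3 values of 272 occupy positions 7–9 → average rank 8.
Ranks ≤ 7: {1, 2, 3, 4, 5, 6} → 6 values.

6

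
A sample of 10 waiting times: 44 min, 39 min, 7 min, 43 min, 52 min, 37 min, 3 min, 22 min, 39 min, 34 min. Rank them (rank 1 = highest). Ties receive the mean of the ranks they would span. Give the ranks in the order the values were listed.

2, 4.5, 9, 3, 1, 6, 10, 8, 4.5, 7

Sorted (descending): 52, 44, 43, 39, 39, 37, 34, 22, 7, 3
The 2 values of 39 occupy positions 4–5 → average rank (4+5)/2 = 4.5.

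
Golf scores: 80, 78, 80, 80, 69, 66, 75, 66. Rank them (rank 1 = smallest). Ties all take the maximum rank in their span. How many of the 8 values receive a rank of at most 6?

Sorted (ascending): 66, 66, 69, 75, 78, 80, 80, 80
The 2 values of 66 occupy positions 1–2 → each gets rank 2.
The 3 values of 80 occupy positions 6–8 → each gets rank 8.
Ranks ≤ 6: {2, 2, 3, 4, 5} → 5 values.

5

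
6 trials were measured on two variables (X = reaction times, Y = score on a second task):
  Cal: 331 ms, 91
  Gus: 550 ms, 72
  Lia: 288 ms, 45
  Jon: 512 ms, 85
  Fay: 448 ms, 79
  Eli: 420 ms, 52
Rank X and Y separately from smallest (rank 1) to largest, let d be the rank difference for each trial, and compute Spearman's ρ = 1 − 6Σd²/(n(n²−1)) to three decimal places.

0.257

Ranks of variable 1: 2, 6, 1, 5, 4, 3
Ranks of variable 2: 6, 3, 1, 5, 4, 2
d = r₁ − r₂: -4, 3, 0, 0, 0, 1
d²: 16, 9, 0, 0, 0, 1; Σd² = 26
ρ = 1 − 6·26/(6·35) = 1 − 156/210 = 0.257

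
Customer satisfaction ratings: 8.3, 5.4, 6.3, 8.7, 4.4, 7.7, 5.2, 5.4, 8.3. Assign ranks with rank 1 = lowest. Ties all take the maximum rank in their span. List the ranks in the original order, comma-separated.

Sorted (ascending): 4.4, 5.2, 5.4, 5.4, 6.3, 7.7, 8.3, 8.3, 8.7
The 2 values of 5.4 occupy positions 3–4 → each gets rank 4.
The 2 values of 8.3 occupy positions 7–8 → each gets rank 8.

8, 4, 5, 9, 1, 6, 2, 4, 8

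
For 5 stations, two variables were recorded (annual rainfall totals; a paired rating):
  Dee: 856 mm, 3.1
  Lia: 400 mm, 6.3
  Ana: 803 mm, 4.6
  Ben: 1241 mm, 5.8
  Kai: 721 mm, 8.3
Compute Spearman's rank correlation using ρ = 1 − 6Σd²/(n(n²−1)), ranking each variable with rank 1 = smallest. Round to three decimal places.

-0.600

Ranks of variable 1: 4, 1, 3, 5, 2
Ranks of variable 2: 1, 4, 2, 3, 5
d = r₁ − r₂: 3, -3, 1, 2, -3
d²: 9, 9, 1, 4, 9; Σd² = 32
ρ = 1 − 6·32/(5·24) = 1 − 192/120 = -0.600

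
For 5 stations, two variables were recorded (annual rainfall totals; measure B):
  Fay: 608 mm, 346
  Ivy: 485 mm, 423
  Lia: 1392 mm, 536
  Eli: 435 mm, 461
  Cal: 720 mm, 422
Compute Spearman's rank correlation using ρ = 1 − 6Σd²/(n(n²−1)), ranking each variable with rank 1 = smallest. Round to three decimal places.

0.100

Ranks of variable 1: 3, 2, 5, 1, 4
Ranks of variable 2: 1, 3, 5, 4, 2
d = r₁ − r₂: 2, -1, 0, -3, 2
d²: 4, 1, 0, 9, 4; Σd² = 18
ρ = 1 − 6·18/(5·24) = 1 − 108/120 = 0.100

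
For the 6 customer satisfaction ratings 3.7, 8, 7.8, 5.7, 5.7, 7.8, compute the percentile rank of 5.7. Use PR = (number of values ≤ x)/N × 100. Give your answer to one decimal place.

N = 6.
Strictly below 5.7: 1. Equal to 5.7: 2.
PR = 3/6 × 100 = 50.0

50.0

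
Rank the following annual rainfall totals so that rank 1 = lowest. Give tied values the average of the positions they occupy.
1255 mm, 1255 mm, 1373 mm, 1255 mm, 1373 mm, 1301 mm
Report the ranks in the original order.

2, 2, 5.5, 2, 5.5, 4

Sorted (ascending): 1255, 1255, 1255, 1301, 1373, 1373
The 3 values of 1255 occupy positions 1–3 → average rank 2.
The 2 values of 1373 occupy positions 5–6 → average rank (5+6)/2 = 5.5.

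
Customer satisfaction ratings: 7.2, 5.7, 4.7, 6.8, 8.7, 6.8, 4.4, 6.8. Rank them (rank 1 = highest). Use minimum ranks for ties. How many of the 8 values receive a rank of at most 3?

5

Sorted (descending): 8.7, 7.2, 6.8, 6.8, 6.8, 5.7, 4.7, 4.4
The 3 values of 6.8 occupy positions 3–5 → each gets rank 3.
Ranks ≤ 3: {1, 2, 3, 3, 3} → 5 values.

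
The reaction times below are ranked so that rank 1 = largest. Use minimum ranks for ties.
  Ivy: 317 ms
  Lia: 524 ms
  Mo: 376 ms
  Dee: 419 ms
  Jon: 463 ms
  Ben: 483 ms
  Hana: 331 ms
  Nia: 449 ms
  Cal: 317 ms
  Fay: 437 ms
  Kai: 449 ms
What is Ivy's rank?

Sorted (descending): 524, 483, 463, 449, 449, 437, 419, 376, 331, 317, 317
The 2 values of 449 occupy positions 4–5 → each gets rank 4.
The 2 values of 317 occupy positions 10–11 → each gets rank 10.
Ivy has value 317 ms → rank 10.

10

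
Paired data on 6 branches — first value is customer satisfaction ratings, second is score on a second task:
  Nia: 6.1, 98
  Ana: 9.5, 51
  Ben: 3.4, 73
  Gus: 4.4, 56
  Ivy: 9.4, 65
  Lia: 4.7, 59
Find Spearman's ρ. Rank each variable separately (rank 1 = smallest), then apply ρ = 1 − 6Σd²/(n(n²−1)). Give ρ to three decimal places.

-0.314

Ranks of variable 1: 4, 6, 1, 2, 5, 3
Ranks of variable 2: 6, 1, 5, 2, 4, 3
d = r₁ − r₂: -2, 5, -4, 0, 1, 0
d²: 4, 25, 16, 0, 1, 0; Σd² = 46
ρ = 1 − 6·46/(6·35) = 1 − 276/210 = -0.314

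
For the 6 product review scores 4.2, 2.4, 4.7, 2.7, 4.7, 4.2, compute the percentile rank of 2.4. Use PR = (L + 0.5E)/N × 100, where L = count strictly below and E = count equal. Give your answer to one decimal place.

N = 6.
Strictly below 2.4: 0. Equal to 2.4: 1.
PR = (0 + 0.5·1)/6 × 100 = 8.3

8.3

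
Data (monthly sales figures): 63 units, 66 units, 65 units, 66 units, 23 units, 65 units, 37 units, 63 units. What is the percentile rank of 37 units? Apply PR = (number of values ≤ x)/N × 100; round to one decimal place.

N = 8.
Strictly below 37: 1. Equal to 37: 1.
PR = 2/8 × 100 = 25.0

25.0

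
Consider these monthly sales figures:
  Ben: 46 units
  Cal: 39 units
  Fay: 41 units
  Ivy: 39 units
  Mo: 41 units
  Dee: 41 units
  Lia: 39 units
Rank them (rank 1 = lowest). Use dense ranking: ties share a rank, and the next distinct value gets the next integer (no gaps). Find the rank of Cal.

1

Sorted (ascending): 39, 39, 39, 41, 41, 41, 46
The 3 values of 39 share dense rank 1.
The 3 values of 41 share dense rank 2.
Remaining distinct values take the next consecutive integers.
Cal has value 39 units → rank 1.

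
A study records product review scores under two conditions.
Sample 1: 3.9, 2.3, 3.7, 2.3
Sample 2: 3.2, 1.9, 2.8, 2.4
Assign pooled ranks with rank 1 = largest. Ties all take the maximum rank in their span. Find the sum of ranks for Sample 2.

Sorted (descending): 3.9, 3.7, 3.2, 2.8, 2.4, 2.3, 2.3, 1.9
The 2 values of 2.3 occupy positions 6–7 → each gets rank 7.
Sample 2 values → pooled ranks: 3.2→3, 1.9→8, 2.8→4, 2.4→5
Rank sum = 3 + 8 + 4 + 5 = 20

20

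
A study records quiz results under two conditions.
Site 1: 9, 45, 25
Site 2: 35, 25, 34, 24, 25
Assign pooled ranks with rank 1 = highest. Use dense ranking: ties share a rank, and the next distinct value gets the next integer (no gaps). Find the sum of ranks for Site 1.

11

Sorted (descending): 45, 35, 34, 25, 25, 25, 24, 9
The 3 values of 25 share dense rank 4.
Remaining distinct values take the next consecutive integers.
Site 1 values → pooled ranks: 9→6, 45→1, 25→4
Rank sum = 6 + 1 + 4 = 11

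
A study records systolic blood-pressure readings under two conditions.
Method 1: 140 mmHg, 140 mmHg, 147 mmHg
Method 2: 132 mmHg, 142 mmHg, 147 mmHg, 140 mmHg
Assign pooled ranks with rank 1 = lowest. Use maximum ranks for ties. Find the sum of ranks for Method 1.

Sorted (ascending): 132, 140, 140, 140, 142, 147, 147
The 3 values of 140 occupy positions 2–4 → each gets rank 4.
The 2 values of 147 occupy positions 6–7 → each gets rank 7.
Method 1 values → pooled ranks: 140→4, 140→4, 147→7
Rank sum = 4 + 4 + 7 = 15

15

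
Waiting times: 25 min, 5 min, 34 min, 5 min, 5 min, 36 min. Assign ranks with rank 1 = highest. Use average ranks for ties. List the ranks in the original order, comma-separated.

3, 5, 2, 5, 5, 1

Sorted (descending): 36, 34, 25, 5, 5, 5
The 3 values of 5 occupy positions 4–6 → average rank 5.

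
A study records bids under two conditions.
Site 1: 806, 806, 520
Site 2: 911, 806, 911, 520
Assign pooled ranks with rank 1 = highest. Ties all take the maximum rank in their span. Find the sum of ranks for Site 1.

17

Sorted (descending): 911, 911, 806, 806, 806, 520, 520
The 2 values of 911 occupy positions 1–2 → each gets rank 2.
The 3 values of 806 occupy positions 3–5 → each gets rank 5.
The 2 values of 520 occupy positions 6–7 → each gets rank 7.
Site 1 values → pooled ranks: 806→5, 806→5, 520→7
Rank sum = 5 + 5 + 7 = 17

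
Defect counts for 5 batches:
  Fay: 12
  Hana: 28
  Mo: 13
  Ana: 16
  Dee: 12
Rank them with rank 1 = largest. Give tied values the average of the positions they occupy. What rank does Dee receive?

Sorted (descending): 28, 16, 13, 12, 12
The 2 values of 12 occupy positions 4–5 → average rank (4+5)/2 = 4.5.
Dee has value 12 → rank 4.5.

4.5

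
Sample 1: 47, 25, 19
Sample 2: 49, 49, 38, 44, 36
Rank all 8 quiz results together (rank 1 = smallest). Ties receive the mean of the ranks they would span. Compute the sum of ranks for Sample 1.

9

Sorted (ascending): 19, 25, 36, 38, 44, 47, 49, 49
The 2 values of 49 occupy positions 7–8 → average rank (7+8)/2 = 7.5.
Sample 1 values → pooled ranks: 47→6, 25→2, 19→1
Rank sum = 6 + 2 + 1 = 9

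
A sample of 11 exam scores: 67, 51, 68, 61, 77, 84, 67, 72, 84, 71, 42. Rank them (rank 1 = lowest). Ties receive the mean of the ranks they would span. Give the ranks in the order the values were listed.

4.5, 2, 6, 3, 9, 10.5, 4.5, 8, 10.5, 7, 1

Sorted (ascending): 42, 51, 61, 67, 67, 68, 71, 72, 77, 84, 84
The 2 values of 67 occupy positions 4–5 → average rank (4+5)/2 = 4.5.
The 2 values of 84 occupy positions 10–11 → average rank (10+11)/2 = 10.5.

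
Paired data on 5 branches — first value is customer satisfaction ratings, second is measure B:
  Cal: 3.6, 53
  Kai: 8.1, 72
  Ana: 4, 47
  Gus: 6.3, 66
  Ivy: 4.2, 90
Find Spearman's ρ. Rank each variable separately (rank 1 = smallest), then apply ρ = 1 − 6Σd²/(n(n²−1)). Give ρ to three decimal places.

0.600

Ranks of variable 1: 1, 5, 2, 4, 3
Ranks of variable 2: 2, 4, 1, 3, 5
d = r₁ − r₂: -1, 1, 1, 1, -2
d²: 1, 1, 1, 1, 4; Σd² = 8
ρ = 1 − 6·8/(5·24) = 1 − 48/120 = 0.600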